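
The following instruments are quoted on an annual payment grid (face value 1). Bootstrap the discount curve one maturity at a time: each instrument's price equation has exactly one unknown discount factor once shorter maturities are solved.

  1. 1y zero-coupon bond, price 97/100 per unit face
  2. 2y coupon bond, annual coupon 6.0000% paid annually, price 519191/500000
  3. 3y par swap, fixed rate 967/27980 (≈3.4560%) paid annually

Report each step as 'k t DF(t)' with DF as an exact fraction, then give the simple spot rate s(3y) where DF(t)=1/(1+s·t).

1 1 97/100
2 2 9247/10000
3 3 9033/10000
s(3y) = (1/(9033/10000) − 1)/(3) = 967/27099 ≈ 3.5684%

step 1 [1y] zero: DF = P = 97/100 ≈ 0.970000
step 2 [2y] bond c/1=3/50: DF=(519191/500000 − 3/50·(0.970000))/(1+3/50) = 9247/10000 ≈ 0.924700
step 3 [3y] swap r/1=967/27980: DF=(1 − 967/27980·(0.970000+0.924700))/(1+967/27980) = 9033/10000 ≈ 0.903300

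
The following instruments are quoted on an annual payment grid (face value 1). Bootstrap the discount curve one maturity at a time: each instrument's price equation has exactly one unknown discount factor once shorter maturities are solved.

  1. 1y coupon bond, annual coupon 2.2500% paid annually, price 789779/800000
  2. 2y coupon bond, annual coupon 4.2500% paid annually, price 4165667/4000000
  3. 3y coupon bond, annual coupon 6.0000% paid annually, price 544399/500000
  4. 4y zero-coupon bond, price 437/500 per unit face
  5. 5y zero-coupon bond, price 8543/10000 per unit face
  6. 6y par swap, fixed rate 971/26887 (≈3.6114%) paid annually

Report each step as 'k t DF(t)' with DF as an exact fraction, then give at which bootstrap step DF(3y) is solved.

1 1 1931/2000
2 2 2399/2500
3 3 4591/5000
4 4 437/500
5 5 8543/10000
6 6 4029/5000
DF(3y) is solved at step 3

step 1 [1y] bond c/1=9/400: DF=(789779/800000 − 9/400·(0))/(1+9/400) = 1931/2000 ≈ 0.965500
step 2 [2y] bond c/1=17/400: DF=(4165667/4000000 − 17/400·(0.965500))/(1+17/400) = 2399/2500 ≈ 0.959600
step 3 [3y] bond c/1=3/50: DF=(544399/500000 − 3/50·(0.965500+0.959600))/(1+3/50) = 4591/5000 ≈ 0.918200
step 4 [4y] zero: DF = P = 437/500 ≈ 0.874000
step 5 [5y] zero: DF = P = 8543/10000 ≈ 0.854300
step 6 [6y] swap r/1=971/26887: DF=(1 − 971/26887·(0.965500+0.959600+0.918200+0.874000+0.854300))/(1+971/26887) = 4029/5000 ≈ 0.805800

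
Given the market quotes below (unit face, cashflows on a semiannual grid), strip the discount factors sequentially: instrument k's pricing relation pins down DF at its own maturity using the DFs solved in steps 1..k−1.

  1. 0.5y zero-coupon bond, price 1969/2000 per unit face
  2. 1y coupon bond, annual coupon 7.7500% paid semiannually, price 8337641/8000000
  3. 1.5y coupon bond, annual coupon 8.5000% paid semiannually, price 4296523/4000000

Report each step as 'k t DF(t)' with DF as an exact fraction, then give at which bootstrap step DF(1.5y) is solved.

1 1/2 1969/2000
2 1 4833/5000
3 3/2 2377/2500
DF(1.5y) is solved at step 3

step 1 [0.5y] zero: DF = P = 1969/2000 ≈ 0.984500
step 2 [1y] bond c/2=31/800: DF=(8337641/8000000 − 31/800·(0.984500))/(1+31/800) = 4833/5000 ≈ 0.966600
step 3 [1.5y] bond c/2=17/400: DF=(4296523/4000000 − 17/400·(0.984500+0.966600))/(1+17/400) = 2377/2500 ≈ 0.950800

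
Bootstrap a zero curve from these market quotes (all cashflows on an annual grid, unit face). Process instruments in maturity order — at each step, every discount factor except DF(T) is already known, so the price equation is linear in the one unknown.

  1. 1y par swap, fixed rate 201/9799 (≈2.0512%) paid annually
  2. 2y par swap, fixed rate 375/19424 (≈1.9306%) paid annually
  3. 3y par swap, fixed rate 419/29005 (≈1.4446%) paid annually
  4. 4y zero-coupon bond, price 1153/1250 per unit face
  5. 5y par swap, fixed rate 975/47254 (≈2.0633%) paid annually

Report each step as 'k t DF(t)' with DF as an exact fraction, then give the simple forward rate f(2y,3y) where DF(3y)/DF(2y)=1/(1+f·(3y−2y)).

1 1 9799/10000
2 2 77/80
3 3 9581/10000
4 4 1153/1250
5 5 361/400
f(2y,3y) = ((77/80)/(9581/10000) − 1)/(1) = 4/871 ≈ 0.4592%

step 1 [1y] swap r/1=201/9799: DF=(1 − 201/9799·(0))/(1+201/9799) = 9799/10000 ≈ 0.979900
step 2 [2y] swap r/1=375/19424: DF=(1 − 375/19424·(0.979900))/(1+375/19424) = 77/80 ≈ 0.962500
step 3 [3y] swap r/1=419/29005: DF=(1 − 419/29005·(0.979900+0.962500))/(1+419/29005) = 9581/10000 ≈ 0.958100
step 4 [4y] zero: DF = P = 1153/1250 ≈ 0.922400
step 5 [5y] swap r/1=975/47254: DF=(1 − 975/47254·(0.979900+0.962500+0.958100+0.922400))/(1+975/47254) = 361/400 ≈ 0.902500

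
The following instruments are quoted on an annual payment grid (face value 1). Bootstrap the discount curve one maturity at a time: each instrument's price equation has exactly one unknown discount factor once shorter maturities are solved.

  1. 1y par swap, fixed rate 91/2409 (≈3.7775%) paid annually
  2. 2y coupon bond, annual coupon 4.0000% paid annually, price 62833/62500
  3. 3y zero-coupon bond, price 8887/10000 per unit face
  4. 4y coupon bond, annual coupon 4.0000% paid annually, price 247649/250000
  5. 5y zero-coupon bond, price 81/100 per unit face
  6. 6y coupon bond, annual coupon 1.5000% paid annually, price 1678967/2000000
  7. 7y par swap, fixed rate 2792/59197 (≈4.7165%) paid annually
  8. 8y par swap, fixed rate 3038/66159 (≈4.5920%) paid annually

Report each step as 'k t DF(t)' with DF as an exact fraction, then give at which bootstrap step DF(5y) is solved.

1 1 2409/2500
2 2 581/625
3 3 8887/10000
4 4 1691/2000
5 5 81/100
6 6 1523/2000
7 7 901/1250
8 8 3481/5000
DF(5y) is solved at step 5

step 1 [1y] swap r/1=91/2409: DF=(1 − 91/2409·(0))/(1+91/2409) = 2409/2500 ≈ 0.963600
step 2 [2y] bond c/1=1/25: DF=(62833/62500 − 1/25·(0.963600))/(1+1/25) = 581/625 ≈ 0.929600
step 3 [3y] zero: DF = P = 8887/10000 ≈ 0.888700
step 4 [4y] bond c/1=1/25: DF=(247649/250000 − 1/25·(0.963600+0.929600+0.888700))/(1+1/25) = 1691/2000 ≈ 0.845500
step 5 [5y] zero: DF = P = 81/100 ≈ 0.810000
step 6 [6y] bond c/1=3/200: DF=(1678967/2000000 − 3/200·(0.963600+0.929600+0.888700+0.845500+0.810000))/(1+3/200) = 1523/2000 ≈ 0.761500
step 7 [7y] swap r/1=2792/59197: DF=(1 − 2792/59197·(0.963600+0.929600+0.888700+0.845500+0.810000+0.761500))/(1+2792/59197) = 901/1250 ≈ 0.720800
step 8 [8y] swap r/1=3038/66159: DF=(1 − 3038/66159·(0.963600+0.929600+0.888700+0.845500+0.810000+0.761500+0.720800))/(1+3038/66159) = 3481/5000 ≈ 0.696200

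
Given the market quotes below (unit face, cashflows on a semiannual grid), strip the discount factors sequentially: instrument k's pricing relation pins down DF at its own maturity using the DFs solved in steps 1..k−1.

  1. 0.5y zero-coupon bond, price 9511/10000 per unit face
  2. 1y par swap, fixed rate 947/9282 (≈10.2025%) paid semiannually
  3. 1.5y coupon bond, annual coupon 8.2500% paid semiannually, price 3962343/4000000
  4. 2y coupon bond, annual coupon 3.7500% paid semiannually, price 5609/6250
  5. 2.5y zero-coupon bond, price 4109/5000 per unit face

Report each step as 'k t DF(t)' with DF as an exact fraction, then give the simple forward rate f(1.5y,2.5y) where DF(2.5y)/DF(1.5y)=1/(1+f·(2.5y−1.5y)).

1 1/2 9511/10000
2 1 9053/10000
3 3/2 4389/5000
4 2 4153/5000
5 5/2 4109/5000
f(1.5y,2.5y) = ((4389/5000)/(4109/5000) − 1)/(1) = 40/587 ≈ 6.8143%

step 1 [0.5y] zero: DF = P = 9511/10000 ≈ 0.951100
step 2 [1y] swap r/2=947/18564: DF=(1 − 947/18564·(0.951100))/(1+947/18564) = 9053/10000 ≈ 0.905300
step 3 [1.5y] bond c/2=33/800: DF=(3962343/4000000 − 33/800·(0.951100+0.905300))/(1+33/800) = 4389/5000 ≈ 0.877800
step 4 [2y] bond c/2=3/160: DF=(5609/6250 − 3/160·(0.951100+0.905300+0.877800))/(1+3/160) = 4153/5000 ≈ 0.830600
step 5 [2.5y] zero: DF = P = 4109/5000 ≈ 0.821800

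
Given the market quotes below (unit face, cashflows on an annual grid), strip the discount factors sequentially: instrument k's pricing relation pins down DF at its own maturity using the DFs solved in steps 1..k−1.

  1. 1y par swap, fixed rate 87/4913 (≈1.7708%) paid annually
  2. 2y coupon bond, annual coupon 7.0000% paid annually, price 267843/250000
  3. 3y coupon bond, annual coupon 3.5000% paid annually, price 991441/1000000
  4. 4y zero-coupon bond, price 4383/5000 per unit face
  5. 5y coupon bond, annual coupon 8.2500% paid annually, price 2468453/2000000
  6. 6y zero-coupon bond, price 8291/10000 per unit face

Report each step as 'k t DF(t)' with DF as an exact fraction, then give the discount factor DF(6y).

1 1 4913/5000
2 2 937/1000
3 3 893/1000
4 4 4383/5000
5 5 859/1000
6 6 8291/10000
DF(6y) = 8291/10000 ≈ 0.829100

step 1 [1y] swap r/1=87/4913: DF=(1 − 87/4913·(0))/(1+87/4913) = 4913/5000 ≈ 0.982600
step 2 [2y] bond c/1=7/100: DF=(267843/250000 − 7/100·(0.982600))/(1+7/100) = 937/1000 ≈ 0.937000
step 3 [3y] bond c/1=7/200: DF=(991441/1000000 − 7/200·(0.982600+0.937000))/(1+7/200) = 893/1000 ≈ 0.893000
step 4 [4y] zero: DF = P = 4383/5000 ≈ 0.876600
step 5 [5y] bond c/1=33/400: DF=(2468453/2000000 − 33/400·(0.982600+0.937000+0.893000+0.876600))/(1+33/400) = 859/1000 ≈ 0.859000
step 6 [6y] zero: DF = P = 8291/10000 ≈ 0.829100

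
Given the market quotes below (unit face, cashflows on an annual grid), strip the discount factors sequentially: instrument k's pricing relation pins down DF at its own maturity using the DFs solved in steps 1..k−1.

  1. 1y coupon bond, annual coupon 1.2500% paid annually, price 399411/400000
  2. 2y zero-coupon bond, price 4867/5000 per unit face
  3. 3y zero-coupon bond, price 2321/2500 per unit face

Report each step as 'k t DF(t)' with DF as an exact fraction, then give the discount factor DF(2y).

1 1 4931/5000
2 2 4867/5000
3 3 2321/2500
DF(2y) = 4867/5000 ≈ 0.973400

step 1 [1y] bond c/1=1/80: DF=(399411/400000 − 1/80·(0))/(1+1/80) = 4931/5000 ≈ 0.986200
step 2 [2y] zero: DF = P = 4867/5000 ≈ 0.973400
step 3 [3y] zero: DF = P = 2321/2500 ≈ 0.928400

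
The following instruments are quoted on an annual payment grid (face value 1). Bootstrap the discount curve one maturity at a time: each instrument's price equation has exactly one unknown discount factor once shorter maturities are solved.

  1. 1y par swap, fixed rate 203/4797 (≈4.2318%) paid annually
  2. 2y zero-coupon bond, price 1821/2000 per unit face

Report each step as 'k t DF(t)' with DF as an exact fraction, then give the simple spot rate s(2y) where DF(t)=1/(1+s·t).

step 1 [1y] swap r/1=203/4797: DF=(1 − 203/4797·(0))/(1+203/4797) = 4797/5000 ≈ 0.959400
step 2 [2y] zero: DF = P = 1821/2000 ≈ 0.910500

1 1 4797/5000
2 2 1821/2000
s(2y) = (1/(1821/2000) − 1)/(2) = 179/3642 ≈ 4.9149%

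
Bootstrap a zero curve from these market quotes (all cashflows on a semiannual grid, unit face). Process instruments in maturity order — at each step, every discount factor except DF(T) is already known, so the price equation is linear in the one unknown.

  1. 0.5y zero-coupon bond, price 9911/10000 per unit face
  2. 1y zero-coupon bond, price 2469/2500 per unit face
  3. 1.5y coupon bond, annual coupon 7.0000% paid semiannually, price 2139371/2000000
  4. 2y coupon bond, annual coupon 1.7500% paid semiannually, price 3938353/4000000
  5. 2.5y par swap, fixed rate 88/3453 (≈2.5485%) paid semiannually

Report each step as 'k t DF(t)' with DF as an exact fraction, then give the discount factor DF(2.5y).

step 1 [0.5y] zero: DF = P = 9911/10000 ≈ 0.991100
step 2 [1y] zero: DF = P = 2469/2500 ≈ 0.987600
step 3 [1.5y] bond c/2=7/200: DF=(2139371/2000000 − 7/200·(0.991100+0.987600))/(1+7/200) = 4833/5000 ≈ 0.966600
step 4 [2y] bond c/2=7/800: DF=(3938353/4000000 − 7/800·(0.991100+0.987600+0.966600))/(1+7/800) = 1901/2000 ≈ 0.950500
step 5 [2.5y] swap r/2=44/3453: DF=(1 − 44/3453·(0.991100+0.987600+0.966600+0.950500))/(1+44/3453) = 1173/1250 ≈ 0.938400

1 1/2 9911/10000
2 1 2469/2500
3 3/2 4833/5000
4 2 1901/2000
5 5/2 1173/1250
DF(2.5y) = 1173/1250 ≈ 0.938400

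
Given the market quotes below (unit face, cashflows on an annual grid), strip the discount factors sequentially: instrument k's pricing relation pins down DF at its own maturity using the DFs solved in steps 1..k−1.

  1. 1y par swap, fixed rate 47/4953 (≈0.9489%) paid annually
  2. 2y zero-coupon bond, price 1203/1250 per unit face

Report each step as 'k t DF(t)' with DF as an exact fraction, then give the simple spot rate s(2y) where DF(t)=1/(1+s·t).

1 1 4953/5000
2 2 1203/1250
s(2y) = (1/(1203/1250) − 1)/(2) = 47/2406 ≈ 1.9534%

step 1 [1y] swap r/1=47/4953: DF=(1 − 47/4953·(0))/(1+47/4953) = 4953/5000 ≈ 0.990600
step 2 [2y] zero: DF = P = 1203/1250 ≈ 0.962400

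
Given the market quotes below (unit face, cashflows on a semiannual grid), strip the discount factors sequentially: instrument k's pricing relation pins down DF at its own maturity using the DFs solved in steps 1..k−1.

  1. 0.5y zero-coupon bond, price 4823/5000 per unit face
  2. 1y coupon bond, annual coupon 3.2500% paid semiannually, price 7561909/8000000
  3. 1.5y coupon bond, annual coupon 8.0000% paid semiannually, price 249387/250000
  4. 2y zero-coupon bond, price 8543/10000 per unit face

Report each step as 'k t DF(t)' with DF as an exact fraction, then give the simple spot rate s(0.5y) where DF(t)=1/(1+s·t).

1 1/2 4823/5000
2 1 9147/10000
3 3/2 8869/10000
4 2 8543/10000
s(0.5y) = (1/(4823/5000) − 1)/(1/2) = 354/4823 ≈ 7.3398%

step 1 [0.5y] zero: DF = P = 4823/5000 ≈ 0.964600
step 2 [1y] bond c/2=13/800: DF=(7561909/8000000 − 13/800·(0.964600))/(1+13/800) = 9147/10000 ≈ 0.914700
step 3 [1.5y] bond c/2=1/25: DF=(249387/250000 − 1/25·(0.964600+0.914700))/(1+1/25) = 8869/10000 ≈ 0.886900
step 4 [2y] zero: DF = P = 8543/10000 ≈ 0.854300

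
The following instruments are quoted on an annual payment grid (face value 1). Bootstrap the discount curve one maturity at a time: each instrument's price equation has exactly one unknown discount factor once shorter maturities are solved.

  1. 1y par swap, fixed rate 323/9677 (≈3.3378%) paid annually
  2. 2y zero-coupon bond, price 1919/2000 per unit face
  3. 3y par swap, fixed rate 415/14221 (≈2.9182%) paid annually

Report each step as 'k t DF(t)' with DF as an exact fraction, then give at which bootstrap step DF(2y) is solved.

step 1 [1y] swap r/1=323/9677: DF=(1 − 323/9677·(0))/(1+323/9677) = 9677/10000 ≈ 0.967700
step 2 [2y] zero: DF = P = 1919/2000 ≈ 0.959500
step 3 [3y] swap r/1=415/14221: DF=(1 − 415/14221·(0.967700+0.959500))/(1+415/14221) = 917/1000 ≈ 0.917000

1 1 9677/10000
2 2 1919/2000
3 3 917/1000
DF(2y) is solved at step 2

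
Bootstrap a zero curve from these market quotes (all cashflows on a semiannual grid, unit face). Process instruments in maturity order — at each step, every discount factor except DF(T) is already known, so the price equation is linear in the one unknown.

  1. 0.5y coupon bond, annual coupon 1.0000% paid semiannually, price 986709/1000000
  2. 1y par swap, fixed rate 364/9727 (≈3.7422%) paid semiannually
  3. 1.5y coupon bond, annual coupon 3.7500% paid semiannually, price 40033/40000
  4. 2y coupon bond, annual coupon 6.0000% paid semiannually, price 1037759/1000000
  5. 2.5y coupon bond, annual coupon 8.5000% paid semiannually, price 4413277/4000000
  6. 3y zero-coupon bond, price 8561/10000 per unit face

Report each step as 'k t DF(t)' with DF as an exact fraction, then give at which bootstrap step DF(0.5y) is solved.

step 1 [0.5y] bond c/2=1/200: DF=(986709/1000000 − 1/200·(0))/(1+1/200) = 4909/5000 ≈ 0.981800
step 2 [1y] swap r/2=182/9727: DF=(1 − 182/9727·(0.981800))/(1+182/9727) = 2409/2500 ≈ 0.963600
step 3 [1.5y] bond c/2=3/160: DF=(40033/40000 − 3/160·(0.981800+0.963600))/(1+3/160) = 4733/5000 ≈ 0.946600
step 4 [2y] bond c/2=3/100: DF=(1037759/1000000 − 3/100·(0.981800+0.963600+0.946600))/(1+3/100) = 9233/10000 ≈ 0.923300
step 5 [2.5y] bond c/2=17/400: DF=(4413277/4000000 − 17/400·(0.981800+0.963600+0.946600+0.923300))/(1+17/400) = 2257/2500 ≈ 0.902800
step 6 [3y] zero: DF = P = 8561/10000 ≈ 0.856100

1 1/2 4909/5000
2 1 2409/2500
3 3/2 4733/5000
4 2 9233/10000
5 5/2 2257/2500
6 3 8561/10000
DF(0.5y) is solved at step 1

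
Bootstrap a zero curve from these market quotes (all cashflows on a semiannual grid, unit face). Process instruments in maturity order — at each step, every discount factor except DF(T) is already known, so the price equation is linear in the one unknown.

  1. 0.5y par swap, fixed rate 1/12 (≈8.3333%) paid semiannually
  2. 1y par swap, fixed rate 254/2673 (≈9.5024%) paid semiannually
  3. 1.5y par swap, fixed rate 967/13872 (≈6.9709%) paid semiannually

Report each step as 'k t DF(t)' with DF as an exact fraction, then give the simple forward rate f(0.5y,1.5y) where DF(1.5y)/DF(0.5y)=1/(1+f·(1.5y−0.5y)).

step 1 [0.5y] swap r/2=1/24: DF=(1 − 1/24·(0))/(1+1/24) = 24/25 ≈ 0.960000
step 2 [1y] swap r/2=127/2673: DF=(1 − 127/2673·(0.960000))/(1+127/2673) = 9111/10000 ≈ 0.911100
step 3 [1.5y] swap r/2=967/27744: DF=(1 − 967/27744·(0.960000+0.911100))/(1+967/27744) = 9033/10000 ≈ 0.903300

1 1/2 24/25
2 1 9111/10000
3 3/2 9033/10000
f(0.5y,1.5y) = ((24/25)/(9033/10000) − 1)/(1) = 189/3011 ≈ 6.2770%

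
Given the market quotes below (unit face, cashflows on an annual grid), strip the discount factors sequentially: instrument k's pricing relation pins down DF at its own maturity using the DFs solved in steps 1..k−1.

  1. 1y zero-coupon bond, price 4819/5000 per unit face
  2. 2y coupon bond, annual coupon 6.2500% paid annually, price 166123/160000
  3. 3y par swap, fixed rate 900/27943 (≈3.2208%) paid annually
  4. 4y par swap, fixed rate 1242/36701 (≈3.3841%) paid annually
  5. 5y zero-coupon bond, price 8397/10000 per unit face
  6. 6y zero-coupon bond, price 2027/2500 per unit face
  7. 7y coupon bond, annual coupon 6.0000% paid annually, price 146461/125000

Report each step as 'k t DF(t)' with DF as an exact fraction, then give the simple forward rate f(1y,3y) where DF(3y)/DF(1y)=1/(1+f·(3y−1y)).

1 1 4819/5000
2 2 1841/2000
3 3 91/100
4 4 4379/5000
5 5 8397/10000
6 6 2027/2500
7 7 4021/5000
f(1y,3y) = ((4819/5000)/(91/100) − 1)/(2) = 269/9100 ≈ 2.9560%

step 1 [1y] zero: DF = P = 4819/5000 ≈ 0.963800
step 2 [2y] bond c/1=1/16: DF=(166123/160000 − 1/16·(0.963800))/(1+1/16) = 1841/2000 ≈ 0.920500
step 3 [3y] swap r/1=900/27943: DF=(1 − 900/27943·(0.963800+0.920500))/(1+900/27943) = 91/100 ≈ 0.910000
step 4 [4y] swap r/1=1242/36701: DF=(1 − 1242/36701·(0.963800+0.920500+0.910000))/(1+1242/36701) = 4379/5000 ≈ 0.875800
step 5 [5y] zero: DF = P = 8397/10000 ≈ 0.839700
step 6 [6y] zero: DF = P = 2027/2500 ≈ 0.810800
step 7 [7y] bond c/1=3/50: DF=(146461/125000 − 3/50·(0.963800+0.920500+0.910000+0.875800+0.839700+0.810800))/(1+3/50) = 4021/5000 ≈ 0.804200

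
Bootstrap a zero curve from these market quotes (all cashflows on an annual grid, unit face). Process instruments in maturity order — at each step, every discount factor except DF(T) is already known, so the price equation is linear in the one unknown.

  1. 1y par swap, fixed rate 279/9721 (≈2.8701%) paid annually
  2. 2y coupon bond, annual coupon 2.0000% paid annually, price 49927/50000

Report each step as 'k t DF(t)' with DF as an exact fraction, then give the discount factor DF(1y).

step 1 [1y] swap r/1=279/9721: DF=(1 − 279/9721·(0))/(1+279/9721) = 9721/10000 ≈ 0.972100
step 2 [2y] bond c/1=1/50: DF=(49927/50000 − 1/50·(0.972100))/(1+1/50) = 9599/10000 ≈ 0.959900

1 1 9721/10000
2 2 9599/10000
DF(1y) = 9721/10000 ≈ 0.972100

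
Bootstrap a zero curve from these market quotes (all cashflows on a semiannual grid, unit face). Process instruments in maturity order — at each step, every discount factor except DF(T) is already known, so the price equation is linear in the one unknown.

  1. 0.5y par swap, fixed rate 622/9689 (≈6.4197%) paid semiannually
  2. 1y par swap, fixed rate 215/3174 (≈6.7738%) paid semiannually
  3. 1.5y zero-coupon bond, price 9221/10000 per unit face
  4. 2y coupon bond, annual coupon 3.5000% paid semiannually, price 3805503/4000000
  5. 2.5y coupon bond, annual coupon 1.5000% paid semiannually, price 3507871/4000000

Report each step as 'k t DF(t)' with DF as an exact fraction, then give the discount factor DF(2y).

1 1/2 9689/10000
2 1 1871/2000
3 3/2 9221/10000
4 2 554/625
5 5/2 2107/2500
DF(2y) = 554/625 ≈ 0.886400

step 1 [0.5y] swap r/2=311/9689: DF=(1 − 311/9689·(0))/(1+311/9689) = 9689/10000 ≈ 0.968900
step 2 [1y] swap r/2=215/6348: DF=(1 − 215/6348·(0.968900))/(1+215/6348) = 1871/2000 ≈ 0.935500
step 3 [1.5y] zero: DF = P = 9221/10000 ≈ 0.922100
step 4 [2y] bond c/2=7/400: DF=(3805503/4000000 − 7/400·(0.968900+0.935500+0.922100))/(1+7/400) = 554/625 ≈ 0.886400
step 5 [2.5y] bond c/2=3/400: DF=(3507871/4000000 − 3/400·(0.968900+0.935500+0.922100+0.886400))/(1+3/400) = 2107/2500 ≈ 0.842800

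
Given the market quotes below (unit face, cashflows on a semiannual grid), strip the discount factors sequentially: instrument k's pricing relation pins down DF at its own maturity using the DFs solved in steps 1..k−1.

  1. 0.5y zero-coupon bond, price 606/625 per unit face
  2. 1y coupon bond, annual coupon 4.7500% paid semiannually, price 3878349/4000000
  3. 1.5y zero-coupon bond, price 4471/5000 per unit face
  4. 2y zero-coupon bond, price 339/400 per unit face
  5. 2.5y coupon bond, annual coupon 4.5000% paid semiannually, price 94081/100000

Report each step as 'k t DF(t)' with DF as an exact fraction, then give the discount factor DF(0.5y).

step 1 [0.5y] zero: DF = P = 606/625 ≈ 0.969600
step 2 [1y] bond c/2=19/800: DF=(3878349/4000000 − 19/800·(0.969600))/(1+19/800) = 4623/5000 ≈ 0.924600
step 3 [1.5y] zero: DF = P = 4471/5000 ≈ 0.894200
step 4 [2y] zero: DF = P = 339/400 ≈ 0.847500
step 5 [2.5y] bond c/2=9/400: DF=(94081/100000 − 9/400·(0.969600+0.924600+0.894200+0.847500))/(1+9/400) = 8401/10000 ≈ 0.840100

1 1/2 606/625
2 1 4623/5000
3 3/2 4471/5000
4 2 339/400
5 5/2 8401/10000
DF(0.5y) = 606/625 ≈ 0.969600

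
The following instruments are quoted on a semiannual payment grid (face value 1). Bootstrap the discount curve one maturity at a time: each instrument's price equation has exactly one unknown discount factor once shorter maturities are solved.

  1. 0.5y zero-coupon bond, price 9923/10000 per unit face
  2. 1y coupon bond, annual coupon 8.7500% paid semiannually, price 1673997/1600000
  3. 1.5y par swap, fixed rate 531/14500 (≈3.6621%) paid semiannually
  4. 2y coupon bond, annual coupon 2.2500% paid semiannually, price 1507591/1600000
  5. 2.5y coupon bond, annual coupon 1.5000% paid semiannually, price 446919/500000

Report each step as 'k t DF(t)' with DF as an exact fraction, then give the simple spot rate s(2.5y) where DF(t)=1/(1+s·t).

1 1/2 9923/10000
2 1 1201/1250
3 3/2 9469/10000
4 2 1799/2000
5 5/2 8589/10000
s(2.5y) = (1/(8589/10000) − 1)/(5/2) = 2822/42945 ≈ 6.5712%

step 1 [0.5y] zero: DF = P = 9923/10000 ≈ 0.992300
step 2 [1y] bond c/2=7/160: DF=(1673997/1600000 − 7/160·(0.992300))/(1+7/160) = 1201/1250 ≈ 0.960800
step 3 [1.5y] swap r/2=531/29000: DF=(1 − 531/29000·(0.992300+0.960800))/(1+531/29000) = 9469/10000 ≈ 0.946900
step 4 [2y] bond c/2=9/800: DF=(1507591/1600000 − 9/800·(0.992300+0.960800+0.946900))/(1+9/800) = 1799/2000 ≈ 0.899500
step 5 [2.5y] bond c/2=3/400: DF=(446919/500000 − 3/400·(0.992300+0.960800+0.946900+0.899500))/(1+3/400) = 8589/10000 ≈ 0.858900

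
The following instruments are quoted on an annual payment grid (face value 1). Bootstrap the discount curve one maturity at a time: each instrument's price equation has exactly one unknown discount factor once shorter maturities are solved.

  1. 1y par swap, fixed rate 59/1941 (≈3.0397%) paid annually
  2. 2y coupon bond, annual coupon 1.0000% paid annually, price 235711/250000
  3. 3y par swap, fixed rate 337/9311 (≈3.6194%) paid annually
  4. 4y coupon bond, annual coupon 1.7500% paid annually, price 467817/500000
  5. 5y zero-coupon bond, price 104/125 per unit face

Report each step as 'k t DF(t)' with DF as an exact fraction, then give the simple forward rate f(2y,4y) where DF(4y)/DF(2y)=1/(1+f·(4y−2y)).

1 1 1941/2000
2 2 9239/10000
3 3 8989/10000
4 4 1743/2000
5 5 104/125
f(2y,4y) = ((9239/10000)/(1743/2000) − 1)/(2) = 262/8715 ≈ 3.0063%

step 1 [1y] swap r/1=59/1941: DF=(1 − 59/1941·(0))/(1+59/1941) = 1941/2000 ≈ 0.970500
step 2 [2y] bond c/1=1/100: DF=(235711/250000 − 1/100·(0.970500))/(1+1/100) = 9239/10000 ≈ 0.923900
step 3 [3y] swap r/1=337/9311: DF=(1 − 337/9311·(0.970500+0.923900))/(1+337/9311) = 8989/10000 ≈ 0.898900
step 4 [4y] bond c/1=7/400: DF=(467817/500000 − 7/400·(0.970500+0.923900+0.898900))/(1+7/400) = 1743/2000 ≈ 0.871500
step 5 [5y] zero: DF = P = 104/125 ≈ 0.832000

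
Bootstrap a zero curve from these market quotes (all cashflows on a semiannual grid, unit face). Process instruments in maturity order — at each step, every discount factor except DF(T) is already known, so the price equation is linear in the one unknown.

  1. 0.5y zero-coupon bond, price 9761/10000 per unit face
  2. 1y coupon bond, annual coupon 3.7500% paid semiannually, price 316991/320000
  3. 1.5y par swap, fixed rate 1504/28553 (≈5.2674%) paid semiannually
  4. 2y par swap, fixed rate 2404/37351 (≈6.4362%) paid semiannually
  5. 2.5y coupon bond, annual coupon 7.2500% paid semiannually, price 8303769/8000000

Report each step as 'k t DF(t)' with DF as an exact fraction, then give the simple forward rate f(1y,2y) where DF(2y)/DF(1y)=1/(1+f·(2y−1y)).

step 1 [0.5y] zero: DF = P = 9761/10000 ≈ 0.976100
step 2 [1y] bond c/2=3/160: DF=(316991/320000 − 3/160·(0.976100))/(1+3/160) = 1193/1250 ≈ 0.954400
step 3 [1.5y] swap r/2=752/28553: DF=(1 − 752/28553·(0.976100+0.954400))/(1+752/28553) = 578/625 ≈ 0.924800
step 4 [2y] swap r/2=1202/37351: DF=(1 − 1202/37351·(0.976100+0.954400+0.924800))/(1+1202/37351) = 4399/5000 ≈ 0.879800
step 5 [2.5y] bond c/2=29/800: DF=(8303769/8000000 − 29/800·(0.976100+0.954400+0.924800+0.879800))/(1+29/800) = 871/1000 ≈ 0.871000

1 1/2 9761/10000
2 1 1193/1250
3 3/2 578/625
4 2 4399/5000
5 5/2 871/1000
f(1y,2y) = ((1193/1250)/(4399/5000) − 1)/(1) = 373/4399 ≈ 8.4792%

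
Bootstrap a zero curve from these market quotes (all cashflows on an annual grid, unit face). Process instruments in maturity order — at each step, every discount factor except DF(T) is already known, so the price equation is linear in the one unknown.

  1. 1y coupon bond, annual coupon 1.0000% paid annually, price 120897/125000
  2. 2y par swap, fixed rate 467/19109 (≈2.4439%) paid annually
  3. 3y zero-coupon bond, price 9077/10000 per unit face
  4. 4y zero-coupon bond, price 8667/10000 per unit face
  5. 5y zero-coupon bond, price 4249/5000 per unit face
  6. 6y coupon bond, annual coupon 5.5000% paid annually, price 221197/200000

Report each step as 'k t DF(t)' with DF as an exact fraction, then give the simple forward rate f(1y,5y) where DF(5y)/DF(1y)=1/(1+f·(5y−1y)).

step 1 [1y] bond c/1=1/100: DF=(120897/125000 − 1/100·(0))/(1+1/100) = 1197/1250 ≈ 0.957600
step 2 [2y] swap r/1=467/19109: DF=(1 − 467/19109·(0.957600))/(1+467/19109) = 9533/10000 ≈ 0.953300
step 3 [3y] zero: DF = P = 9077/10000 ≈ 0.907700
step 4 [4y] zero: DF = P = 8667/10000 ≈ 0.866700
step 5 [5y] zero: DF = P = 4249/5000 ≈ 0.849800
step 6 [6y] bond c/1=11/200: DF=(221197/200000 − 11/200·(0.957600+0.953300+0.907700+0.866700+0.849800))/(1+11/200) = 8119/10000 ≈ 0.811900

1 1 1197/1250
2 2 9533/10000
3 3 9077/10000
4 4 8667/10000
5 5 4249/5000
6 6 8119/10000
f(1y,5y) = ((1197/1250)/(4249/5000) − 1)/(4) = 77/2428 ≈ 3.1713%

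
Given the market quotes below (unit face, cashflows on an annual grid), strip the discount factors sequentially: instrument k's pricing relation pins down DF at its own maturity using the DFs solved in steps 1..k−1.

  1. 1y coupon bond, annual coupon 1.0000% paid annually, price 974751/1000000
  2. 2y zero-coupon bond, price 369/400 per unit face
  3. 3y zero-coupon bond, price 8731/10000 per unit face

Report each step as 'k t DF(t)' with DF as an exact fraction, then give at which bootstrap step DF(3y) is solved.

1 1 9651/10000
2 2 369/400
3 3 8731/10000
DF(3y) is solved at step 3

step 1 [1y] bond c/1=1/100: DF=(974751/1000000 − 1/100·(0))/(1+1/100) = 9651/10000 ≈ 0.965100
step 2 [2y] zero: DF = P = 369/400 ≈ 0.922500
step 3 [3y] zero: DF = P = 8731/10000 ≈ 0.873100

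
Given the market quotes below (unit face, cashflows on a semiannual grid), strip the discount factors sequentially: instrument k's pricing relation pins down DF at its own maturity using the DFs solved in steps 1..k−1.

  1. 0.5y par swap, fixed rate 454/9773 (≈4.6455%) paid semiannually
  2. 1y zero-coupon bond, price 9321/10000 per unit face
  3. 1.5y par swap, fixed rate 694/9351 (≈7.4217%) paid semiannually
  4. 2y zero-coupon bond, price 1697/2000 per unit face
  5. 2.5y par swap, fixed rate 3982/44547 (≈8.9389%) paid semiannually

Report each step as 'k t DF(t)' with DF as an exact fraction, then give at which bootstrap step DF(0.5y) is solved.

step 1 [0.5y] swap r/2=227/9773: DF=(1 − 227/9773·(0))/(1+227/9773) = 9773/10000 ≈ 0.977300
step 2 [1y] zero: DF = P = 9321/10000 ≈ 0.932100
step 3 [1.5y] swap r/2=347/9351: DF=(1 − 347/9351·(0.977300+0.932100))/(1+347/9351) = 8959/10000 ≈ 0.895900
step 4 [2y] zero: DF = P = 1697/2000 ≈ 0.848500
step 5 [2.5y] swap r/2=1991/44547: DF=(1 − 1991/44547·(0.977300+0.932100+0.895900+0.848500))/(1+1991/44547) = 8009/10000 ≈ 0.800900

1 1/2 9773/10000
2 1 9321/10000
3 3/2 8959/10000
4 2 1697/2000
5 5/2 8009/10000
DF(0.5y) is solved at step 1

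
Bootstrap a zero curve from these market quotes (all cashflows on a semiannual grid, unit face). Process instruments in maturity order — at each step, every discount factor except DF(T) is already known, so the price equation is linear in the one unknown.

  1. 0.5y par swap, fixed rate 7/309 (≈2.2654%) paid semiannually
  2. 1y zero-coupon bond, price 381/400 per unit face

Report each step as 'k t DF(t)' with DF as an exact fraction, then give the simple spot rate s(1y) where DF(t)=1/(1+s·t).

1 1/2 618/625
2 1 381/400
s(1y) = (1/(381/400) − 1)/(1) = 19/381 ≈ 4.9869%

step 1 [0.5y] swap r/2=7/618: DF=(1 − 7/618·(0))/(1+7/618) = 618/625 ≈ 0.988800
step 2 [1y] zero: DF = P = 381/400 ≈ 0.952500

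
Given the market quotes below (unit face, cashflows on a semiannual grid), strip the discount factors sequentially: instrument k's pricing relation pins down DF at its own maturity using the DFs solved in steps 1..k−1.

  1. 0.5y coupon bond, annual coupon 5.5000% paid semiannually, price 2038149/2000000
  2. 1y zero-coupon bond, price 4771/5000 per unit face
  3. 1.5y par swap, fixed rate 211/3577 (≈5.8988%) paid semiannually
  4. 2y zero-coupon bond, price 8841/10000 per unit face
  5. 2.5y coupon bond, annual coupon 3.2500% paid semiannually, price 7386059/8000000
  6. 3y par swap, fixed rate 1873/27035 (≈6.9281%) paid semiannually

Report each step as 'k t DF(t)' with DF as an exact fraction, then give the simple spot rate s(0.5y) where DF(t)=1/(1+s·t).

1 1/2 4959/5000
2 1 4771/5000
3 3/2 2289/2500
4 2 8841/10000
5 5/2 4243/5000
6 3 8127/10000
s(0.5y) = (1/(4959/5000) − 1)/(1/2) = 82/4959 ≈ 1.6536%

step 1 [0.5y] bond c/2=11/400: DF=(2038149/2000000 − 11/400·(0))/(1+11/400) = 4959/5000 ≈ 0.991800
step 2 [1y] zero: DF = P = 4771/5000 ≈ 0.954200
step 3 [1.5y] swap r/2=211/7154: DF=(1 − 211/7154·(0.991800+0.954200))/(1+211/7154) = 2289/2500 ≈ 0.915600
step 4 [2y] zero: DF = P = 8841/10000 ≈ 0.884100
step 5 [2.5y] bond c/2=13/800: DF=(7386059/8000000 − 13/800·(0.991800+0.954200+0.915600+0.884100))/(1+13/800) = 4243/5000 ≈ 0.848600
step 6 [3y] swap r/2=1873/54070: DF=(1 − 1873/54070·(0.991800+0.954200+0.915600+0.884100+0.848600))/(1+1873/54070) = 8127/10000 ≈ 0.812700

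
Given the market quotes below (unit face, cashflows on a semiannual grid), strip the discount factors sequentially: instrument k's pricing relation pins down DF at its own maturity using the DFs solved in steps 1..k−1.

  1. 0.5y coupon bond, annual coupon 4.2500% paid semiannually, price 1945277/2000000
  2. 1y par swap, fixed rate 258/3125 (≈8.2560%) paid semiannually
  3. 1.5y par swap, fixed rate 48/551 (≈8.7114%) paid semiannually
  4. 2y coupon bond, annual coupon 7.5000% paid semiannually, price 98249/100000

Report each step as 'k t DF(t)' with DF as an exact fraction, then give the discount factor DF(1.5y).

1 1/2 2381/2500
2 1 4613/5000
3 3/2 22/25
4 2 4237/5000
DF(1.5y) = 22/25 ≈ 0.880000

step 1 [0.5y] bond c/2=17/800: DF=(1945277/2000000 − 17/800·(0))/(1+17/800) = 2381/2500 ≈ 0.952400
step 2 [1y] swap r/2=129/3125: DF=(1 − 129/3125·(0.952400))/(1+129/3125) = 4613/5000 ≈ 0.922600
step 3 [1.5y] swap r/2=24/551: DF=(1 − 24/551·(0.952400+0.922600))/(1+24/551) = 22/25 ≈ 0.880000
step 4 [2y] bond c/2=3/80: DF=(98249/100000 − 3/80·(0.952400+0.922600+0.880000))/(1+3/80) = 4237/5000 ≈ 0.847400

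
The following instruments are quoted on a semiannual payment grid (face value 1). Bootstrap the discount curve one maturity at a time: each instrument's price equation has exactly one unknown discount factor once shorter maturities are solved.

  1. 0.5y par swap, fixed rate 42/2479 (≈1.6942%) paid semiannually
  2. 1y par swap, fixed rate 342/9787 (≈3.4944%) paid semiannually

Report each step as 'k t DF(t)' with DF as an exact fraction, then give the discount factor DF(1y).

step 1 [0.5y] swap r/2=21/2479: DF=(1 − 21/2479·(0))/(1+21/2479) = 2479/2500 ≈ 0.991600
step 2 [1y] swap r/2=171/9787: DF=(1 − 171/9787·(0.991600))/(1+171/9787) = 4829/5000 ≈ 0.965800

1 1/2 2479/2500
2 1 4829/5000
DF(1y) = 4829/5000 ≈ 0.965800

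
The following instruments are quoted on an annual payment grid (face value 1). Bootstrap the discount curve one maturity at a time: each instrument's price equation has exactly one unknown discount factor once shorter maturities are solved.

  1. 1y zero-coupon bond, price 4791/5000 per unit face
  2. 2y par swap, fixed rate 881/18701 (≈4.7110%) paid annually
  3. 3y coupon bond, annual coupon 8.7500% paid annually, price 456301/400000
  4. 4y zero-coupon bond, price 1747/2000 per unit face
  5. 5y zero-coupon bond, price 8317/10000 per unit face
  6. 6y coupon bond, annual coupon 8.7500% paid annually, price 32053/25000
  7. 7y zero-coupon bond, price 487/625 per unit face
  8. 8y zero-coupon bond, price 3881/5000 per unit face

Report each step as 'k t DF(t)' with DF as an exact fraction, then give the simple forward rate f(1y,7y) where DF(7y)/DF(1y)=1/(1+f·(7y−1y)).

step 1 [1y] zero: DF = P = 4791/5000 ≈ 0.958200
step 2 [2y] swap r/1=881/18701: DF=(1 − 881/18701·(0.958200))/(1+881/18701) = 9119/10000 ≈ 0.911900
step 3 [3y] bond c/1=7/80: DF=(456301/400000 − 7/80·(0.958200+0.911900))/(1+7/80) = 1797/2000 ≈ 0.898500
step 4 [4y] zero: DF = P = 1747/2000 ≈ 0.873500
step 5 [5y] zero: DF = P = 8317/10000 ≈ 0.831700
step 6 [6y] bond c/1=7/80: DF=(32053/25000 − 7/80·(0.958200+0.911900+0.898500+0.873500+0.831700))/(1+7/80) = 819/1000 ≈ 0.819000
step 7 [7y] zero: DF = P = 487/625 ≈ 0.779200
step 8 [8y] zero: DF = P = 3881/5000 ≈ 0.776200

1 1 4791/5000
2 2 9119/10000
3 3 1797/2000
4 4 1747/2000
5 5 8317/10000
6 6 819/1000
7 7 487/625
8 8 3881/5000
f(1y,7y) = ((4791/5000)/(487/625) − 1)/(6) = 895/23376 ≈ 3.8287%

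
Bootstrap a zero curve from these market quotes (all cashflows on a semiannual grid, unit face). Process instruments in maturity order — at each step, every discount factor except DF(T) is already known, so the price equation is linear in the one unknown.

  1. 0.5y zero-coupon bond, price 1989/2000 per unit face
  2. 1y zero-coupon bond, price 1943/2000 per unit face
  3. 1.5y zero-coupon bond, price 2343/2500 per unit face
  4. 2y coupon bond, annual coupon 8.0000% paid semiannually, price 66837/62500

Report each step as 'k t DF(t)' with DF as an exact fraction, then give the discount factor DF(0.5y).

1 1/2 1989/2000
2 1 1943/2000
3 3/2 2343/2500
4 2 4583/5000
DF(0.5y) = 1989/2000 ≈ 0.994500

step 1 [0.5y] zero: DF = P = 1989/2000 ≈ 0.994500
step 2 [1y] zero: DF = P = 1943/2000 ≈ 0.971500
step 3 [1.5y] zero: DF = P = 2343/2500 ≈ 0.937200
step 4 [2y] bond c/2=1/25: DF=(66837/62500 − 1/25·(0.994500+0.971500+0.937200))/(1+1/25) = 4583/5000 ≈ 0.916600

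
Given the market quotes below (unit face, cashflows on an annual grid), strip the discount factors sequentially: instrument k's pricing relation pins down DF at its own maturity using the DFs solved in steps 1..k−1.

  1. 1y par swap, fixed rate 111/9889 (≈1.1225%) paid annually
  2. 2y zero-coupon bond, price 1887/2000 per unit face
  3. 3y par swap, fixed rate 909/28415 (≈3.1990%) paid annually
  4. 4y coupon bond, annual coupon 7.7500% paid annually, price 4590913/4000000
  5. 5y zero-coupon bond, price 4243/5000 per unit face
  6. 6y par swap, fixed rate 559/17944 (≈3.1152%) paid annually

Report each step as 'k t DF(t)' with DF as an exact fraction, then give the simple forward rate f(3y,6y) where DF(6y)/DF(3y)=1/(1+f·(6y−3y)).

step 1 [1y] swap r/1=111/9889: DF=(1 − 111/9889·(0))/(1+111/9889) = 9889/10000 ≈ 0.988900
step 2 [2y] zero: DF = P = 1887/2000 ≈ 0.943500
step 3 [3y] swap r/1=909/28415: DF=(1 − 909/28415·(0.988900+0.943500))/(1+909/28415) = 9091/10000 ≈ 0.909100
step 4 [4y] bond c/1=31/400: DF=(4590913/4000000 − 31/400·(0.988900+0.943500+0.909100))/(1+31/400) = 538/625 ≈ 0.860800
step 5 [5y] zero: DF = P = 4243/5000 ≈ 0.848600
step 6 [6y] swap r/1=559/17944: DF=(1 − 559/17944·(0.988900+0.943500+0.909100+0.860800+0.848600))/(1+559/17944) = 8323/10000 ≈ 0.832300

1 1 9889/10000
2 2 1887/2000
3 3 9091/10000
4 4 538/625
5 5 4243/5000
6 6 8323/10000
f(3y,6y) = ((9091/10000)/(8323/10000) − 1)/(3) = 256/8323 ≈ 3.0758%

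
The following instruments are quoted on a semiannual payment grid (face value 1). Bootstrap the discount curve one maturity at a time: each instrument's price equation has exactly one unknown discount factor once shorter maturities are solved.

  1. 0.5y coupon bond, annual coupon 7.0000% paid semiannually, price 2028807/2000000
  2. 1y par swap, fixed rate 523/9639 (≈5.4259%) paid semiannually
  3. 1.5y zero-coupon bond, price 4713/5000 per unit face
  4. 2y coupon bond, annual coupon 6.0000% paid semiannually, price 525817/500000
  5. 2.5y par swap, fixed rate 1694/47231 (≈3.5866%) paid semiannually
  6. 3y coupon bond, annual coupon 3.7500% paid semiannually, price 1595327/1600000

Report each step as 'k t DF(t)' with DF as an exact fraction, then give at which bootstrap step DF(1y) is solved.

step 1 [0.5y] bond c/2=7/200: DF=(2028807/2000000 − 7/200·(0))/(1+7/200) = 9801/10000 ≈ 0.980100
step 2 [1y] swap r/2=523/19278: DF=(1 − 523/19278·(0.980100))/(1+523/19278) = 9477/10000 ≈ 0.947700
step 3 [1.5y] zero: DF = P = 4713/5000 ≈ 0.942600
step 4 [2y] bond c/2=3/100: DF=(525817/500000 − 3/100·(0.980100+0.947700+0.942600))/(1+3/100) = 4687/5000 ≈ 0.937400
step 5 [2.5y] swap r/2=847/47231: DF=(1 − 847/47231·(0.980100+0.947700+0.942600+0.937400))/(1+847/47231) = 9153/10000 ≈ 0.915300
step 6 [3y] bond c/2=3/160: DF=(1595327/1600000 − 3/160·(0.980100+0.947700+0.942600+0.937400+0.915300))/(1+3/160) = 4459/5000 ≈ 0.891800

1 1/2 9801/10000
2 1 9477/10000
3 3/2 4713/5000
4 2 4687/5000
5 5/2 9153/10000
6 3 4459/5000
DF(1y) is solved at step 2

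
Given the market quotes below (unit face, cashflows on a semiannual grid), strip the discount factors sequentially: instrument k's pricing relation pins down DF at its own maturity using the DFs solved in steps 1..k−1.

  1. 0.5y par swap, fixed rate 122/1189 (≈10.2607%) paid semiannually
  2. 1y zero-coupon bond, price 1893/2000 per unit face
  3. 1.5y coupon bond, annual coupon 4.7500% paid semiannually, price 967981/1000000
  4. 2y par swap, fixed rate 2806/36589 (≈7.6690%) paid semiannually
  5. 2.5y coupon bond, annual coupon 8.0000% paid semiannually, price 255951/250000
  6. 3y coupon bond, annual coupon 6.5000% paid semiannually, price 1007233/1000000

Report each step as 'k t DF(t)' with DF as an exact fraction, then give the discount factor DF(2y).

1 1/2 1189/1250
2 1 1893/2000
3 3/2 1803/2000
4 2 8597/10000
5 5/2 8437/10000
6 3 4169/5000
DF(2y) = 8597/10000 ≈ 0.859700

step 1 [0.5y] swap r/2=61/1189: DF=(1 − 61/1189·(0))/(1+61/1189) = 1189/1250 ≈ 0.951200
step 2 [1y] zero: DF = P = 1893/2000 ≈ 0.946500
step 3 [1.5y] bond c/2=19/800: DF=(967981/1000000 − 19/800·(0.951200+0.946500))/(1+19/800) = 1803/2000 ≈ 0.901500
step 4 [2y] swap r/2=1403/36589: DF=(1 − 1403/36589·(0.951200+0.946500+0.901500))/(1+1403/36589) = 8597/10000 ≈ 0.859700
step 5 [2.5y] bond c/2=1/25: DF=(255951/250000 − 1/25·(0.951200+0.946500+0.901500+0.859700))/(1+1/25) = 8437/10000 ≈ 0.843700
step 6 [3y] bond c/2=13/400: DF=(1007233/1000000 − 13/400·(0.951200+0.946500+0.901500+0.859700+0.843700))/(1+13/400) = 4169/5000 ≈ 0.833800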